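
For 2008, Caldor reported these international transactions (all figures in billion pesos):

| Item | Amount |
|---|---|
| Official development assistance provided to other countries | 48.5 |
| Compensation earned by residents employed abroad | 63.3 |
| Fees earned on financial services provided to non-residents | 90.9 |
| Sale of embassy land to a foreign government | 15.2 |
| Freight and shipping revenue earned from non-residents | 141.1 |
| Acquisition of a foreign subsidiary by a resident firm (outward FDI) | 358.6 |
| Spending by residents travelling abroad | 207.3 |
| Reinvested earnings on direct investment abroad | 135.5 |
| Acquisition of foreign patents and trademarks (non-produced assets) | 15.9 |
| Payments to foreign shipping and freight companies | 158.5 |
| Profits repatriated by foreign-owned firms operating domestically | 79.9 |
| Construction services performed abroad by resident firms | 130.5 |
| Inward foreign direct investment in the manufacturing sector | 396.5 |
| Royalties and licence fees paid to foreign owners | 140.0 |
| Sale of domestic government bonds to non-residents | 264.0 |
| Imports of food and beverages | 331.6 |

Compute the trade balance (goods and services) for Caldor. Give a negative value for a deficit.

-474.9

Goods: -331.6
Services: 141.1 + 130.5 - 207.3 + 90.9 - 140.0 - 158.5 = -143.3
Trade balance = -331.6 + (-143.3) = -474.9
(Excluded from the trade balance — secondary income: official development assistance provided to other countries 48.5; primary income: compensation earned by residents employed abroad 63.3, reinvested earnings on direct investment abroad 135.5, profits repatriated by foreign-owned firms operating domestically 79.9; capital account: sale of embassy land to a foreign government 15.2, acquisition of foreign patents and trademarks (non-produced assets) 15.9; financial account: acquisition of a foreign subsidiary by a resident firm (outward FDI) 358.6, inward foreign direct investment in the manufacturing sector 396.5, sale of domestic government bonds to non-residents 264.0.)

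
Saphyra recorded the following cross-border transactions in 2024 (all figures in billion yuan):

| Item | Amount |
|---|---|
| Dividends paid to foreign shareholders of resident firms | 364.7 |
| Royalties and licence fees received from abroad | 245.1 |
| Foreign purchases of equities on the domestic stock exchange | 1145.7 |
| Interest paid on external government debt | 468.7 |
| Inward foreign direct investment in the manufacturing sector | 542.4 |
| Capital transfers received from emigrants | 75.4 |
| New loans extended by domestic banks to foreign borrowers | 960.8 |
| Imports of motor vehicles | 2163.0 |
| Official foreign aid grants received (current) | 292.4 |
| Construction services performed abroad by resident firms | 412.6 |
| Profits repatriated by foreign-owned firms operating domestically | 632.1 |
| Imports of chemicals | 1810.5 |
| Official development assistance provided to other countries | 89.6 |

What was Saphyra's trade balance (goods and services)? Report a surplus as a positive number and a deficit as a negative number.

Goods: -1810.5 - 2163.0 = -3973.5
Services: 245.1 + 412.6 = 657.7
Trade balance = -3973.5 + 657.7 = -3315.8
(Excluded from the trade balance — primary income: dividends paid to foreign shareholders of resident firms 364.7, interest paid on external government debt 468.7, profits repatriated by foreign-owned firms operating domestically 632.1; financial account: foreign purchases of equities on the domestic stock exchange 1145.7, inward foreign direct investment in the manufacturing sector 542.4, new loans extended by domestic banks to foreign borrowers 960.8; capital account: capital transfers received from emigrants 75.4; secondary income: official foreign aid grants received (current) 292.4, official development assistance provided to other countries 89.6.)

-3315.8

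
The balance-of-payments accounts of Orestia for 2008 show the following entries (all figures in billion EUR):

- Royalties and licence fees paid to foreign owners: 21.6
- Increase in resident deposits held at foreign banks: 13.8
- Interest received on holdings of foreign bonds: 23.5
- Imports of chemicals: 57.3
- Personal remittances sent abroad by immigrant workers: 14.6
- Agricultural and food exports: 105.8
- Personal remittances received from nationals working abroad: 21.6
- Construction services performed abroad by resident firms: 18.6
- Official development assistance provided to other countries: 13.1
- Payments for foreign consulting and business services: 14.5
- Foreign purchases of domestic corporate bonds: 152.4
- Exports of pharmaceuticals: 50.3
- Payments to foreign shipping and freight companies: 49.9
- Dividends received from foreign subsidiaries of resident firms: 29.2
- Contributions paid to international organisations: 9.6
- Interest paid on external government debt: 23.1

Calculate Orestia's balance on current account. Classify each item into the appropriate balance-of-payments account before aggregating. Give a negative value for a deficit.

Goods: 50.3 - 57.3 + 105.8 = 98.8
Services: 18.6 - 21.6 - 49.9 - 14.5 = -67.4
Primary income: -23.1 + 23.5 + 29.2 = 29.6
Secondary income: -13.1 - 14.6 - 9.6 + 21.6 = -15.7
Current account = 98.8 + (-67.4) + 29.6 + (-15.7) = 45.3
(Excluded from the current account — financial account: increase in resident deposits held at foreign banks 13.8, foreign purchases of domestic corporate bonds 152.4.)

45.3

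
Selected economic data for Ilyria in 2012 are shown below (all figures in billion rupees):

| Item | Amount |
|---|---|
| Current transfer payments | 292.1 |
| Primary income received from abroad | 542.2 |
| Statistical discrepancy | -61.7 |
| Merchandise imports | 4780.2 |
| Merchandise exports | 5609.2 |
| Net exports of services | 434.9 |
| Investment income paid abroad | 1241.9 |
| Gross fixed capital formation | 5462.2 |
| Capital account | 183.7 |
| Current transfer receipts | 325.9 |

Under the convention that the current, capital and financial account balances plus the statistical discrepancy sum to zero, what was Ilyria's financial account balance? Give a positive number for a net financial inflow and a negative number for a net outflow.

-720.0

Goods balance = 5609.2 - 4780.2 = 829.0
Services balance = 434.9
Trade balance (goods + services) = 829.0 + 434.9 = 1263.9
Net primary income = 542.2 - 1241.9 = -699.7
Net secondary income = 325.9 - 292.1 = 33.8
Current account = 1263.9 + (-699.7) + 33.8 = 598.0
Financial account = -(598.0 + 183.7 + (-61.7)) = -720.0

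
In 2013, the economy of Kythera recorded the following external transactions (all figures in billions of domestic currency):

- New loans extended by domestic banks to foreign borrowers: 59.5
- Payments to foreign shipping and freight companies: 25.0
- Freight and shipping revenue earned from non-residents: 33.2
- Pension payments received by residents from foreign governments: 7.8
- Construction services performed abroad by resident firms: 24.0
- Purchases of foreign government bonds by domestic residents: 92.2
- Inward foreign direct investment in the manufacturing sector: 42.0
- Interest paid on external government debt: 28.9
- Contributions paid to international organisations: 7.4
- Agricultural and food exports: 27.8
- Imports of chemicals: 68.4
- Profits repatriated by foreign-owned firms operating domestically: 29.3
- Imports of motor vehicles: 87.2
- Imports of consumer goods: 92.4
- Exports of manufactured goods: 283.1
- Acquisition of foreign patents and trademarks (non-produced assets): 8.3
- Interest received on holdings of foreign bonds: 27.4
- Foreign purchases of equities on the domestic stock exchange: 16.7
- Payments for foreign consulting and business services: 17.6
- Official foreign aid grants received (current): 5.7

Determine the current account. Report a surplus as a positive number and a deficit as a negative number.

Goods: -87.2 + 283.1 - 68.4 - 92.4 + 27.8 = 62.9
Services: -17.6 + 33.2 - 25.0 + 24.0 = 14.6
Primary income: -28.9 - 29.3 + 27.4 = -30.8
Secondary income: 5.7 + 7.8 - 7.4 = 6.1
Current account = 62.9 + 14.6 + (-30.8) + 6.1 = 52.8
(Excluded from the current account — financial account: new loans extended by domestic banks to foreign borrowers 59.5, purchases of foreign government bonds by domestic residents 92.2, inward foreign direct investment in the manufacturing sector 42.0, foreign purchases of equities on the domestic stock exchange 16.7; capital account: acquisition of foreign patents and trademarks (non-produced assets) 8.3.)

52.8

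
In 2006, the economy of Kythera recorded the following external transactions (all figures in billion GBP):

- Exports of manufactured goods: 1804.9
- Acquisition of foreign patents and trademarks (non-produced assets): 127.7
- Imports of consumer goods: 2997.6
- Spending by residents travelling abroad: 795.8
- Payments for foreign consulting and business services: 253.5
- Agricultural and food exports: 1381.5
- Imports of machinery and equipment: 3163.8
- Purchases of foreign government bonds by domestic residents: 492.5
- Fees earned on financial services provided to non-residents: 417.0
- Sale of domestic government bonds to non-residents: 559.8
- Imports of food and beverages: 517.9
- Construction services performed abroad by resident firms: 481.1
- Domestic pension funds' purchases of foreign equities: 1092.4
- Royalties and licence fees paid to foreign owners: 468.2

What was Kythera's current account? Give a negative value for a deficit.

-4112.3

Goods: -3163.8 + 1804.9 + 1381.5 - 2997.6 - 517.9 = -3492.9
Services: -468.2 - 253.5 + 481.1 - 795.8 + 417.0 = -619.4
Current account = (-3492.9) + (-619.4) = -4112.3
(Excluded from the current account — capital account: acquisition of foreign patents and trademarks (non-produced assets) 127.7; financial account: purchases of foreign government bonds by domestic residents 492.5, sale of domestic government bonds to non-residents 559.8, domestic pension funds' purchases of foreign equities 1092.4.)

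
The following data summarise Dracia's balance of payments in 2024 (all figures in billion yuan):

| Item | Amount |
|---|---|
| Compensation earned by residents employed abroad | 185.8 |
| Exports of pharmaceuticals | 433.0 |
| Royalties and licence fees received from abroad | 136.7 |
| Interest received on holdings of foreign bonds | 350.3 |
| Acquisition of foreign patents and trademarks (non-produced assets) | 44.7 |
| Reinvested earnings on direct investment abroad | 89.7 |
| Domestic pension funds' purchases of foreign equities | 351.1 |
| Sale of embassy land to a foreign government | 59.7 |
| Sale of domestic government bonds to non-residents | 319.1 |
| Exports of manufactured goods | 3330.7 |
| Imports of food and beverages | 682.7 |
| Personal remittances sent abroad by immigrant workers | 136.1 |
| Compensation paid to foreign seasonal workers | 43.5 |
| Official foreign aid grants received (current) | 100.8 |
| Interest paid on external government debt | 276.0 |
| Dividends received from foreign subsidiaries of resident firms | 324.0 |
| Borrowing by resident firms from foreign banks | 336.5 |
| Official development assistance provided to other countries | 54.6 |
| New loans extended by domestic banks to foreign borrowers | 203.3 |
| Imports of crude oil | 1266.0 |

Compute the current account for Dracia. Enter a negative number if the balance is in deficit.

2492.1

Goods: 433.0 - 682.7 - 1266.0 + 3330.7 = 1815.0
Services: 136.7
Primary income: -276.0 + 185.8 + 324.0 + 89.7 + 350.3 - 43.5 = 630.3
Secondary income: -54.6 + 100.8 - 136.1 = -89.9
Current account = 1815.0 + 136.7 + 630.3 + (-89.9) = 2492.1
(Excluded from the current account — capital account: acquisition of foreign patents and trademarks (non-produced assets) 44.7, sale of embassy land to a foreign government 59.7; financial account: domestic pension funds' purchases of foreign equities 351.1, sale of domestic government bonds to non-residents 319.1, borrowing by resident firms from foreign banks 336.5, new loans extended by domestic banks to foreign borrowers 203.3.)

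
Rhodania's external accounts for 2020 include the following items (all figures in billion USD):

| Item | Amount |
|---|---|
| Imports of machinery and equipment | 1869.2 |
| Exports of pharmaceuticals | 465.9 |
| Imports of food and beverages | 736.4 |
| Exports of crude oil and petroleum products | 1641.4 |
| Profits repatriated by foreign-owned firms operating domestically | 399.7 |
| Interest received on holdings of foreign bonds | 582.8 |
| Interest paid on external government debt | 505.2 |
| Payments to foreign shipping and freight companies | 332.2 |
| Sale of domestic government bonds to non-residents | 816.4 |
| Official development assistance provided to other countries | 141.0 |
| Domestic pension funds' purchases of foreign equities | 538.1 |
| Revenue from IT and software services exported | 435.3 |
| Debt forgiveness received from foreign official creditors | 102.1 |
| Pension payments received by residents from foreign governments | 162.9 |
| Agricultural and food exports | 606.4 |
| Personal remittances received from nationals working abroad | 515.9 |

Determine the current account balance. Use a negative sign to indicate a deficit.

Goods: -736.4 + 606.4 - 1869.2 + 1641.4 + 465.9 = 108.1
Services: -332.2 + 435.3 = 103.1
Primary income: -505.2 + 582.8 - 399.7 = -322.1
Secondary income: -141.0 + 162.9 + 515.9 = 537.8
Current account = 108.1 + 103.1 + (-322.1) + 537.8 = 426.9
(Excluded from the current account — financial account: sale of domestic government bonds to non-residents 816.4, domestic pension funds' purchases of foreign equities 538.1; capital account: debt forgiveness received from foreign official creditors 102.1.)

426.9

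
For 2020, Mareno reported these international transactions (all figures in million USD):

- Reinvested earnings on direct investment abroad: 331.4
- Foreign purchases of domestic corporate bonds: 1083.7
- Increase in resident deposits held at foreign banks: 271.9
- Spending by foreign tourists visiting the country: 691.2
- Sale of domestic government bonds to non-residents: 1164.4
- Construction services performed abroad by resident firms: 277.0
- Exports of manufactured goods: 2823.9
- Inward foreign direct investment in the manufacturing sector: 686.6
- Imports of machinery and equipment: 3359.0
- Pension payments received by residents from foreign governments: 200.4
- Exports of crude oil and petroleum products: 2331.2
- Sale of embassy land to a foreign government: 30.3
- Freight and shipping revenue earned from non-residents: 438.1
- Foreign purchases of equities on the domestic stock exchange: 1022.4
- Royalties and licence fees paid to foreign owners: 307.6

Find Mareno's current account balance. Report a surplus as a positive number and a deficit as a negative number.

3426.6

Goods: 2331.2 + 2823.9 - 3359.0 = 1796.1
Services: -307.6 + 438.1 + 691.2 + 277.0 = 1098.7
Primary income: 331.4
Secondary income: 200.4
Current account = 1796.1 + 1098.7 + 331.4 + 200.4 = 3426.6
(Excluded from the current account — financial account: foreign purchases of domestic corporate bonds 1083.7, increase in resident deposits held at foreign banks 271.9, sale of domestic government bonds to non-residents 1164.4, inward foreign direct investment in the manufacturing sector 686.6, foreign purchases of equities on the domestic stock exchange 1022.4; capital account: sale of embassy land to a foreign government 30.3.)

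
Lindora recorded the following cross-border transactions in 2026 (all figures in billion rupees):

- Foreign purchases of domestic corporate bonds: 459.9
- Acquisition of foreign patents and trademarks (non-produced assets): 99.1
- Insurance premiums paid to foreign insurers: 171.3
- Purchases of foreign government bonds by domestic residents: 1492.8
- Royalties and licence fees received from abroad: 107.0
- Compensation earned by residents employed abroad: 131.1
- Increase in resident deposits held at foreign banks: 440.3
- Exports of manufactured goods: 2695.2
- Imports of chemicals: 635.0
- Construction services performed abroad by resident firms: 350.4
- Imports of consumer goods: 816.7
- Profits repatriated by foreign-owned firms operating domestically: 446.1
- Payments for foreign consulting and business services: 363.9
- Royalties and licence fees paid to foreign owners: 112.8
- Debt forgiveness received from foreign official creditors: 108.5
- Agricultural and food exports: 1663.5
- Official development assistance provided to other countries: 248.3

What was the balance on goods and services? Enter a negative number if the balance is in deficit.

Goods: 1663.5 - 816.7 - 635.0 + 2695.2 = 2907.0
Services: 350.4 - 112.8 - 363.9 + 107.0 - 171.3 = -190.6
Trade balance = 2907.0 + (-190.6) = 2716.4
(Excluded from the trade balance — financial account: foreign purchases of domestic corporate bonds 459.9, purchases of foreign government bonds by domestic residents 1492.8, increase in resident deposits held at foreign banks 440.3; capital account: acquisition of foreign patents and trademarks (non-produced assets) 99.1, debt forgiveness received from foreign official creditors 108.5; primary income: compensation earned by residents employed abroad 131.1, profits repatriated by foreign-owned firms operating domestically 446.1; secondary income: official development assistance provided to other countries 248.3.)

2716.4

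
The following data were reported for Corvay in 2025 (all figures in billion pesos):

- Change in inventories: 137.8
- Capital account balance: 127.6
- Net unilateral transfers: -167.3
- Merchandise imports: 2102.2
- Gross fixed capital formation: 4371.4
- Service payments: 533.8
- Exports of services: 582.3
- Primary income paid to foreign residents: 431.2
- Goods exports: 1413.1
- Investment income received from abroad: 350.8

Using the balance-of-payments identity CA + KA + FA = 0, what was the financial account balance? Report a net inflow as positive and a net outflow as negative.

760.7

Goods balance = 1413.1 - 2102.2 = -689.1
Services balance = 582.3 - 533.8 = 48.5
Trade balance (goods + services) = -689.1 + 48.5 = -640.6
Net primary income = 350.8 - 431.2 = -80.4
Net secondary income = -167.3
Current account = -640.6 + (-80.4) + (-167.3) = -888.3
Financial account = -(-888.3 + 127.6) = 760.7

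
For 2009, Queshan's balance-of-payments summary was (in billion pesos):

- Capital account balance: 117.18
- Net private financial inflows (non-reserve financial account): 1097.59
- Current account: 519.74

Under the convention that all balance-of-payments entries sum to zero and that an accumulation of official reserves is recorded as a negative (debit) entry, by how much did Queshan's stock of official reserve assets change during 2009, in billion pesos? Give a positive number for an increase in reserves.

1734.51

Official reserve transactions balance = -(519.74 + 117.18 + 1097.59) = -1734.51
An accumulation of reserves is recorded as a debit (negative entry), so the change in the stock of reserves is the negative of that balance.
Change in official reserves = -(-1734.51) = 1734.51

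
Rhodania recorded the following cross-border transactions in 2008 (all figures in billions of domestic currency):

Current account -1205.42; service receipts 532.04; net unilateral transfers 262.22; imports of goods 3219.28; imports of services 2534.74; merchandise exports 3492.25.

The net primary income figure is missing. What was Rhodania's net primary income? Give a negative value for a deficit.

262.09

Current account = goods balance + services balance + net primary income + net secondary income
Sum of the known components = -1467.51
Net primary income = CA - (known components) = -1205.42 - (-1467.51) = 262.09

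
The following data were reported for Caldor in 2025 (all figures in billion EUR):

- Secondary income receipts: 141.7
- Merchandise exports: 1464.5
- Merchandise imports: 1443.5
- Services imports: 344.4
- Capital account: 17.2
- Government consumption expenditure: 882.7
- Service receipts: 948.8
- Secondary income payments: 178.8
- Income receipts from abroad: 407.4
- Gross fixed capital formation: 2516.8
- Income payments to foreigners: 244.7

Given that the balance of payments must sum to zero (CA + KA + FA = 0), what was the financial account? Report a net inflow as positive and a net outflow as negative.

-768.2

Goods balance = 1464.5 - 1443.5 = 21.0
Services balance = 948.8 - 344.4 = 604.4
Trade balance (goods + services) = 21.0 + 604.4 = 625.4
Net primary income = 407.4 - 244.7 = 162.7
Net secondary income = 141.7 - 178.8 = -37.1
Current account = 625.4 + 162.7 + (-37.1) = 751.0
Financial account = -(751.0 + 17.2) = -768.2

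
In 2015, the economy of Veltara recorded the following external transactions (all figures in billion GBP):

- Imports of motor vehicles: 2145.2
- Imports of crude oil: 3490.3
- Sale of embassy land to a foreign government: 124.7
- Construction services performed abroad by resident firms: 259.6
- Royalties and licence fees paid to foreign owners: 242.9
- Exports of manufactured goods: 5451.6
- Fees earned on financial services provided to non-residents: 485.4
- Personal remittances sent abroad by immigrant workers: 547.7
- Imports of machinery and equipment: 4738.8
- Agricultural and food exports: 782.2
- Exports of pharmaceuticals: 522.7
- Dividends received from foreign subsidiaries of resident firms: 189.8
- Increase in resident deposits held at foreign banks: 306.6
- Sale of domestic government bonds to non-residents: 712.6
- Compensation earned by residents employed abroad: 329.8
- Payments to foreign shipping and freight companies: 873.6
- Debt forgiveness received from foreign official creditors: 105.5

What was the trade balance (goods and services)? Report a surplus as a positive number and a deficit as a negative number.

-3989.3

Goods: 782.2 - 3490.3 - 4738.8 + 522.7 + 5451.6 - 2145.2 = -3617.8
Services: 259.6 - 873.6 + 485.4 - 242.9 = -371.5
Trade balance = -3617.8 + (-371.5) = -3989.3
(Excluded from the trade balance — capital account: sale of embassy land to a foreign government 124.7, debt forgiveness received from foreign official creditors 105.5; secondary income: personal remittances sent abroad by immigrant workers 547.7; primary income: dividends received from foreign subsidiaries of resident firms 189.8, compensation earned by residents employed abroad 329.8; financial account: increase in resident deposits held at foreign banks 306.6, sale of domestic government bonds to non-residents 712.6.)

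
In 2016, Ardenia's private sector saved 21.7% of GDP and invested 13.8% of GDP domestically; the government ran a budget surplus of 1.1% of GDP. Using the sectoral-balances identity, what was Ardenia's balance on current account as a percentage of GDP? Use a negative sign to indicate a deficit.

By the sectoral-balances identity, CA = (S_private - I) + (T - G).
Private balance = 21.7 - 13.8 = 7.9
Government balance (T - G) = 1.1
CA = 7.9 + 1.1 = 9.0

9.0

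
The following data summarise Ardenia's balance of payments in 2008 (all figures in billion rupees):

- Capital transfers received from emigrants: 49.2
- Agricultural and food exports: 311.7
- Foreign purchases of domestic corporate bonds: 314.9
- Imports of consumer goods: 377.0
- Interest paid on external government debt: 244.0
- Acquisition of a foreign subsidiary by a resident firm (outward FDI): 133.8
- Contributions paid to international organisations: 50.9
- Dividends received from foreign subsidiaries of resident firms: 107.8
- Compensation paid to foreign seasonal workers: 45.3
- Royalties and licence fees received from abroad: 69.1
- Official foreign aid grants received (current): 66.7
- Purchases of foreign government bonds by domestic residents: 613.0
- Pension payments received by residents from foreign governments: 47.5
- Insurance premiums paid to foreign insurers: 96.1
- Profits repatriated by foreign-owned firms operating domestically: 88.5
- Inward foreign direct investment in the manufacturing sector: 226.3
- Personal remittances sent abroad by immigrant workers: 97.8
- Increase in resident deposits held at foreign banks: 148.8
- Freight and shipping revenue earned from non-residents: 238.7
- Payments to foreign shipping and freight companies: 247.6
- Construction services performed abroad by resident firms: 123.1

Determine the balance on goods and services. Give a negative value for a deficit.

Goods: 311.7 - 377.0 = -65.3
Services: 69.1 - 247.6 + 238.7 + 123.1 - 96.1 = 87.2
Trade balance = -65.3 + 87.2 = 21.9
(Excluded from the trade balance — capital account: capital transfers received from emigrants 49.2; financial account: foreign purchases of domestic corporate bonds 314.9, acquisition of a foreign subsidiary by a resident firm (outward FDI) 133.8, purchases of foreign government bonds by domestic residents 613.0, inward foreign direct investment in the manufacturing sector 226.3, increase in resident deposits held at foreign banks 148.8; primary income: interest paid on external government debt 244.0, dividends received from foreign subsidiaries of resident firms 107.8, compensation paid to foreign seasonal workers 45.3, profits repatriated by foreign-owned firms operating domestically 88.5; secondary income: contributions paid to international organisations 50.9, official foreign aid grants received (current) 66.7, pension payments received by residents from foreign governments 47.5, personal remittances sent abroad by immigrant workers 97.8.)

21.9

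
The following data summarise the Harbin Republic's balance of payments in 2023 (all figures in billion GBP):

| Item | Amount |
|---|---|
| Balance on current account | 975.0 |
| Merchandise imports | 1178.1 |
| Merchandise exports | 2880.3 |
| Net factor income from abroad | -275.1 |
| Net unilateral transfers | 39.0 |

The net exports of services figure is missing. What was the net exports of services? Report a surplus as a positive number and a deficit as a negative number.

-491.1

Current account = goods balance + services balance + net primary income + net secondary income
Sum of the known components = 1466.1
Net exports of services = CA - (known components) = 975.0 - 1466.1 = -491.1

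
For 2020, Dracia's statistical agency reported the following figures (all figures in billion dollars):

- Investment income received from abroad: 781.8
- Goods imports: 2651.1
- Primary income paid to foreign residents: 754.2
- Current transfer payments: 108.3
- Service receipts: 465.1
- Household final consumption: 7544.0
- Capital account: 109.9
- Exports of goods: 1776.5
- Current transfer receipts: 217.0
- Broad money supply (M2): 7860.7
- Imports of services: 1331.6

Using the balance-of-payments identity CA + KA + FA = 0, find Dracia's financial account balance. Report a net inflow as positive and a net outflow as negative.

1494.9

Goods balance = 1776.5 - 2651.1 = -874.6
Services balance = 465.1 - 1331.6 = -866.5
Trade balance (goods + services) = -874.6 + (-866.5) = -1741.1
Net primary income = 781.8 - 754.2 = 27.6
Net secondary income = 217.0 - 108.3 = 108.7
Current account = -1741.1 + 27.6 + 108.7 = -1604.8
Financial account = -(-1604.8 + 109.9) = 1494.9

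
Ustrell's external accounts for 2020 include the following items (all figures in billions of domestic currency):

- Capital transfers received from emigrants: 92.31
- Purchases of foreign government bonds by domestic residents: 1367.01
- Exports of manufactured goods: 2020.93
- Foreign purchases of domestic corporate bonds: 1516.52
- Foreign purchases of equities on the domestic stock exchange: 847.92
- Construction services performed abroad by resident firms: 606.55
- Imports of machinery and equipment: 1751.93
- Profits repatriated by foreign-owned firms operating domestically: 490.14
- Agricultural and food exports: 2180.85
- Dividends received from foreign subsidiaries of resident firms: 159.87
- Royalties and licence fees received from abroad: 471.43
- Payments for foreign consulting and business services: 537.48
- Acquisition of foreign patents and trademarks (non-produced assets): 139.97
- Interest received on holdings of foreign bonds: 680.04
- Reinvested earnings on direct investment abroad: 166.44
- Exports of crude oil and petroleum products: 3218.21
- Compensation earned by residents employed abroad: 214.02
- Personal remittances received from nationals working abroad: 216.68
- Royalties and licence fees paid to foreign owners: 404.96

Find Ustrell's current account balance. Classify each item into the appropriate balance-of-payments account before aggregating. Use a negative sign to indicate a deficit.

6750.51

Goods: 2180.85 + 3218.21 - 1751.93 + 2020.93 = 5668.06
Services: -537.48 - 404.96 + 471.43 + 606.55 = 135.54
Primary income: 214.02 + 166.44 - 490.14 + 680.04 + 159.87 = 730.23
Secondary income: 216.68
Current account = 5668.06 + 135.54 + 730.23 + 216.68 = 6750.51
(Excluded from the current account — capital account: capital transfers received from emigrants 92.31, acquisition of foreign patents and trademarks (non-produced assets) 139.97; financial account: purchases of foreign government bonds by domestic residents 1367.01, foreign purchases of domestic corporate bonds 1516.52, foreign purchases of equities on the domestic stock exchange 847.92.)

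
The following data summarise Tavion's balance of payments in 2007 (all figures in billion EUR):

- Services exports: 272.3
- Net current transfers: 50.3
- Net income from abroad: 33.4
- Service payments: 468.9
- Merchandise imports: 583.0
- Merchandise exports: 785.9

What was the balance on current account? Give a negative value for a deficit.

90.0

Goods balance = 785.9 - 583.0 = 202.9
Services balance = 272.3 - 468.9 = -196.6
Trade balance (goods + services) = 202.9 + (-196.6) = 6.3
Net primary income = 33.4
Net secondary income = 50.3
Current account = 6.3 + 33.4 + 50.3 = 90.0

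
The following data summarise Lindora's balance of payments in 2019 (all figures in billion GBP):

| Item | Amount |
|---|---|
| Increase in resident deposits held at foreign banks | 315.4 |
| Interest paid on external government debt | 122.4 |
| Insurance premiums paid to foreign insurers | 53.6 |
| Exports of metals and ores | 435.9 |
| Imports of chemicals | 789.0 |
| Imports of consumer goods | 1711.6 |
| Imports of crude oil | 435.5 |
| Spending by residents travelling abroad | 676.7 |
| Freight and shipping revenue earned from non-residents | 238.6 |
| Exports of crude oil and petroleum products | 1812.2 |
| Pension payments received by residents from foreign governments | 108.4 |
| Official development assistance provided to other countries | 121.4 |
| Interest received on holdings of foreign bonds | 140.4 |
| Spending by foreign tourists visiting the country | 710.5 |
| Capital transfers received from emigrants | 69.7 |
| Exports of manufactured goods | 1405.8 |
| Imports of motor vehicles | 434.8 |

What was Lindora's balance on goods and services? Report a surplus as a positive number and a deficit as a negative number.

Goods: 435.9 + 1812.2 - 789.0 - 435.5 + 1405.8 - 1711.6 - 434.8 = 283.0
Services: 710.5 - 676.7 - 53.6 + 238.6 = 218.8
Trade balance = 283.0 + 218.8 = 501.8
(Excluded from the trade balance — financial account: increase in resident deposits held at foreign banks 315.4; primary income: interest paid on external government debt 122.4, interest received on holdings of foreign bonds 140.4; secondary income: pension payments received by residents from foreign governments 108.4, official development assistance provided to other countries 121.4; capital account: capital transfers received from emigrants 69.7.)

501.8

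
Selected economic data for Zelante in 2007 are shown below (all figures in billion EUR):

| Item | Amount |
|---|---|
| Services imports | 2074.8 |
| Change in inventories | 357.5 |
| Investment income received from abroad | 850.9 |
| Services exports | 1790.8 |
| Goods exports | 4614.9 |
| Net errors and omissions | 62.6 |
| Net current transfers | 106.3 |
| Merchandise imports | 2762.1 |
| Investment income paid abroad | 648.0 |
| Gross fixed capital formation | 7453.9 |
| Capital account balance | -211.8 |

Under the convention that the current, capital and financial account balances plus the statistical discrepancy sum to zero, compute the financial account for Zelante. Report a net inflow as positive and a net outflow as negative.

-1728.8

Goods balance = 4614.9 - 2762.1 = 1852.8
Services balance = 1790.8 - 2074.8 = -284.0
Trade balance (goods + services) = 1852.8 + (-284.0) = 1568.8
Net primary income = 850.9 - 648.0 = 202.9
Net secondary income = 106.3
Current account = 1568.8 + 202.9 + 106.3 = 1878.0
Financial account = -(1878.0 + (-211.8) + 62.6) = -1728.8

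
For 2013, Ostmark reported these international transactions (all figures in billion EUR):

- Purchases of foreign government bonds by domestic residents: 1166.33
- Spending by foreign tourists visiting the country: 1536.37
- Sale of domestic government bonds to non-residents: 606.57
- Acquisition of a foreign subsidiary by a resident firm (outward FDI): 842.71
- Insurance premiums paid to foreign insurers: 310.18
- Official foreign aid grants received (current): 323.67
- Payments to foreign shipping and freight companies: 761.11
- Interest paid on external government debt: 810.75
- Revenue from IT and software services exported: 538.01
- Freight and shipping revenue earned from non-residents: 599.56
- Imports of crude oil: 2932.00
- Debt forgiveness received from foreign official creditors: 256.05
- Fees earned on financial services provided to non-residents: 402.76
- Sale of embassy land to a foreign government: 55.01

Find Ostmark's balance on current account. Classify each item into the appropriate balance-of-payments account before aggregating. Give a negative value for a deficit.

-1413.67

Goods: -2932.00
Services: 599.56 + 1536.37 - 310.18 + 538.01 + 402.76 - 761.11 = 2005.41
Primary income: -810.75
Secondary income: 323.67
Current account = (-2932.00) + 2005.41 + (-810.75) + 323.67 = -1413.67
(Excluded from the current account — financial account: purchases of foreign government bonds by domestic residents 1166.33, sale of domestic government bonds to non-residents 606.57, acquisition of a foreign subsidiary by a resident firm (outward FDI) 842.71; capital account: debt forgiveness received from foreign official creditors 256.05, sale of embassy land to a foreign government 55.01.)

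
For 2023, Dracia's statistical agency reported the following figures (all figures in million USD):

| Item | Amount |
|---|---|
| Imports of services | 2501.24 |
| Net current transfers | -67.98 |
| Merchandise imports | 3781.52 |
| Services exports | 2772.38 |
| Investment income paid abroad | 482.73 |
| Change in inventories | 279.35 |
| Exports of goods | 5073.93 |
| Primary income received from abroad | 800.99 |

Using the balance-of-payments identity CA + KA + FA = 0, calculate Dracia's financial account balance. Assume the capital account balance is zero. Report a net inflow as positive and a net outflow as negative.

-1813.83

Goods balance = 5073.93 - 3781.52 = 1292.41
Services balance = 2772.38 - 2501.24 = 271.14
Trade balance (goods + services) = 1292.41 + 271.14 = 1563.55
Net primary income = 800.99 - 482.73 = 318.26
Net secondary income = -67.98
Current account = 1563.55 + 318.26 + (-67.98) = 1813.83
Financial account = -(1813.83) = -1813.83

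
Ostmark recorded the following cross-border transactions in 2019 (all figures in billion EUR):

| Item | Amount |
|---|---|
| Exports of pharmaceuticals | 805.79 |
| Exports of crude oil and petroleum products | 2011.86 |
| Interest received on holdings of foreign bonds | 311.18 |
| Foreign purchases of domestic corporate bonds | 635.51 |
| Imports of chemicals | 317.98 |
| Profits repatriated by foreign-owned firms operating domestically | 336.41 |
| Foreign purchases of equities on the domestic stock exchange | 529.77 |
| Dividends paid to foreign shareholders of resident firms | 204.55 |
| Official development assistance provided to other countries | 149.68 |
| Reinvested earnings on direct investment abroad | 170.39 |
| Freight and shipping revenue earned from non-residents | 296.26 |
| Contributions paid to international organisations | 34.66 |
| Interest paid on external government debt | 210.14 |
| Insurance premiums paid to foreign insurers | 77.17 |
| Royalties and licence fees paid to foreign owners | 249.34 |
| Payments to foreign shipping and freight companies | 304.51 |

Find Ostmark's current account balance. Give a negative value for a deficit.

Goods: 2011.86 - 317.98 + 805.79 = 2499.67
Services: -249.34 - 304.51 + 296.26 - 77.17 = -334.76
Primary income: -204.55 + 170.39 - 336.41 - 210.14 + 311.18 = -269.53
Secondary income: -34.66 - 149.68 = -184.34
Current account = 2499.67 + (-334.76) + (-269.53) + (-184.34) = 1711.04
(Excluded from the current account — financial account: foreign purchases of domestic corporate bonds 635.51, foreign purchases of equities on the domestic stock exchange 529.77.)

1711.04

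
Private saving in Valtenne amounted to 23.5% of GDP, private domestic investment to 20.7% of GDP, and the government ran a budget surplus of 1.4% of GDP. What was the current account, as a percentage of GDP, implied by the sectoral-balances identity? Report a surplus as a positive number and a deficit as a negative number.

4.2

By the sectoral-balances identity, CA = (S_private - I) + (T - G).
Private balance = 23.5 - 20.7 = 2.8
Government balance (T - G) = 1.4
CA = 2.8 + 1.4 = 4.2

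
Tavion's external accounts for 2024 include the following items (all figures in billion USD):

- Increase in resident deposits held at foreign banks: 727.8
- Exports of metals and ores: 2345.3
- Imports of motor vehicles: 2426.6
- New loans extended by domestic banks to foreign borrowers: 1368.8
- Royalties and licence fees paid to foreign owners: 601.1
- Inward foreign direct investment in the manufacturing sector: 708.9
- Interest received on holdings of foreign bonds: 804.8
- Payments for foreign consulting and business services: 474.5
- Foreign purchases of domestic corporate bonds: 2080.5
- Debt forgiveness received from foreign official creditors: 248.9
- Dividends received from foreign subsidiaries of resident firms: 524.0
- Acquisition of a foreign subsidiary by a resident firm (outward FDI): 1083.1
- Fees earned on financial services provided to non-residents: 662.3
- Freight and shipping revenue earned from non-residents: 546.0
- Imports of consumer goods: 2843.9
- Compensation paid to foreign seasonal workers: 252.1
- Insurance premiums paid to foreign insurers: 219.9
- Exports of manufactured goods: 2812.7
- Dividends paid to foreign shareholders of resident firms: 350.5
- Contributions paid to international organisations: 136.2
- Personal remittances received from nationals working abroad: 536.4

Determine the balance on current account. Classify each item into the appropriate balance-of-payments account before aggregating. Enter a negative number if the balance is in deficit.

Goods: -2426.6 + 2812.7 - 2843.9 + 2345.3 = -112.5
Services: 546.0 + 662.3 - 219.9 - 601.1 - 474.5 = -87.2
Primary income: -252.1 + 524.0 + 804.8 - 350.5 = 726.2
Secondary income: -136.2 + 536.4 = 400.2
Current account = (-112.5) + (-87.2) + 726.2 + 400.2 = 926.7
(Excluded from the current account — financial account: increase in resident deposits held at foreign banks 727.8, new loans extended by domestic banks to foreign borrowers 1368.8, inward foreign direct investment in the manufacturing sector 708.9, foreign purchases of domestic corporate bonds 2080.5, acquisition of a foreign subsidiary by a resident firm (outward FDI) 1083.1; capital account: debt forgiveness received from foreign official creditors 248.9.)

926.7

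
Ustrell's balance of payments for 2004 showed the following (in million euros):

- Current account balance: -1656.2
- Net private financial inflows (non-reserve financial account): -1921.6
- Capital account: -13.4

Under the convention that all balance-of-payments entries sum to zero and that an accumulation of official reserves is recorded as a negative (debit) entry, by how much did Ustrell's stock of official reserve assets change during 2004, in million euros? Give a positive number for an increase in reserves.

Official reserve transactions balance = -((-1656.2) + (-13.4) + (-1921.6)) = 3591.2
An accumulation of reserves is recorded as a debit (negative entry), so the change in the stock of reserves is the negative of that balance.
Change in official reserves = -(3591.2) = -3591.2

-3591.2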